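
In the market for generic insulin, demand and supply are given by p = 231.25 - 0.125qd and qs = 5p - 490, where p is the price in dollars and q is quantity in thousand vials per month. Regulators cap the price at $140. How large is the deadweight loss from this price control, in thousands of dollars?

Rearranging demand gives qd = 1850 - 8p. In a free market, 1850 - 8p = 5p - 490 gives the equilibrium p* = 180, q* = 410.
Because the ceiling (140) lies below the market-clearing price, it is binding.
At p = 140: qd = 1850 - 8·140 = 730 and qs = 5·140 - 490 = 210.
Quantity traded falls to 210. At q = 210 the demand price is (1850 - 210)/8 = 205 and the supply price is (490 + 210)/5 = 140.
Deadweight loss = ½ · (205 - 140) · (410 - 210) = ½ · 65 · 200 = 6500.

6500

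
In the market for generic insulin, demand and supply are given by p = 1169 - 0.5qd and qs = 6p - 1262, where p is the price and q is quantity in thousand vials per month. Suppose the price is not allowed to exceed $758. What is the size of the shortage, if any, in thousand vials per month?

Rearranging demand gives qd = 2338 - 2p. Equilibrium: 2338 - 2p = 6p - 1262, so 3600 = 8p and p* = 450, q* = 1438.
Since 758 is above p* = 450, the ceiling does not bind and the free-market outcome prevails.
Since the control does not bind, there is no shortage.

0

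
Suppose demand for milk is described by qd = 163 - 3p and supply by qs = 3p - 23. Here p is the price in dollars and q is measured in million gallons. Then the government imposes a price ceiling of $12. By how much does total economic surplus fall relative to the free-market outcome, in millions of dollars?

Without the control the market clears where 163 - 3p = 3p - 23, i.e. p* = 31 and q* = 70.
Because the ceiling (12) lies below the market-clearing price, it is binding.
At p = 12: qd = 163 - 3·12 = 127 and qs = 3·12 - 23 = 13.
Quantity traded falls to 13. At q = 13 the demand price is (163 - 13)/3 = 50 and the supply price is (23 + 13)/3 = 12.
Deadweight loss = ½ · (50 - 12) · (70 - 13) = ½ · 38 · 57 = 1083.

1083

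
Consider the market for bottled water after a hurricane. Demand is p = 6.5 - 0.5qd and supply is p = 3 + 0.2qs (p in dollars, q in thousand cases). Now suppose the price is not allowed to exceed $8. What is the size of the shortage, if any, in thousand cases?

Rearranging demand gives qd = 13 - 2p; rearranging supply gives qs = 5p - 15. Without the control the market clears where 13 - 2p = 5p - 15, i.e. p* = 4 and q* = 5.
The ceiling of 8 is above the equilibrium price 4, so it is not binding; the market clears at p* = 4, q* = 5.
Since the control does not bind, there is no shortage.

0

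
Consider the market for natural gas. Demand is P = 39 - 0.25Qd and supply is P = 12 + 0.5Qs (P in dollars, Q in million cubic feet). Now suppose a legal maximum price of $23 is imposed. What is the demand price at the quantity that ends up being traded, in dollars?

33.5

Rearranging demand gives Qd = 156 - 4P; rearranging supply gives Qs = 2P - 24. Without the control the market clears where 156 - 4P = 2P - 24, i.e. P* = 30 and Q* = 36.
The ceiling of 23 is below the equilibrium price 30, so it binds.
At P = 23: Qd = 156 - 4·23 = 64 and Qs = 2·23 - 24 = 22.
Only 22 units reach the market. On the demand curve, the marginal buyer's willingness to pay at Q = 22 is (156 - 22)/4 = 33.5.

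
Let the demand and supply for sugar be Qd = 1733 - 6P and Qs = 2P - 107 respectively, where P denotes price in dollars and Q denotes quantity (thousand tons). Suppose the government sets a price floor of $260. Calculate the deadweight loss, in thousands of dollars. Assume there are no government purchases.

Setting quantity demanded equal to quantity supplied, 1733 - 6P = 2P - 107, gives P* = 230 and Q* = 353.
The floor of 260 is above the equilibrium price 230, so it binds.
At P = 260: Qd = 1733 - 6·260 = 173 and Qs = 2·260 - 107 = 413.
Quantity traded falls to 173. At Q = 173 the demand price is (1733 - 173)/6 = 260 and the supply price is (107 + 173)/2 = 140.
Deadweight loss = ½ · (260 - 140) · (353 - 173) = ½ · 120 · 180 = 10800.

10800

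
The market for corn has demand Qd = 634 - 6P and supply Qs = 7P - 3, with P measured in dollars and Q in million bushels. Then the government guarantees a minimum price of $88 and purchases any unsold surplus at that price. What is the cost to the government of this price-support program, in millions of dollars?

In a free market, 634 - 6P = 7P - 3 gives the equilibrium P* = 49, Q* = 340.
Since 88 > 49, the floor is binding.
At P = 88: Qd = 634 - 6·88 = 106 and Qs = 7·88 - 3 = 613.
Surplus = Qs - Qd = 507.
Government expenditure = surplus × support price = 507 × 88 = 44616.

44616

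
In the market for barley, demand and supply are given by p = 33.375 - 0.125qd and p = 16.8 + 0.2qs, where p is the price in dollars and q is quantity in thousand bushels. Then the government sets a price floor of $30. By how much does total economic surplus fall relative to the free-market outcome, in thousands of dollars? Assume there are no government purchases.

93.6

Rearranging demand gives qd = 267 - 8p; rearranging supply gives qs = 5p - 84. In a free market, 267 - 8p = 5p - 84 gives the equilibrium p* = 27, q* = 51.
Since 30 > 27, the floor is binding.
At p = 30: qd = 267 - 8·30 = 27 and qs = 5·30 - 84 = 66.
Quantity traded falls to 27. At q = 27 the demand price is (267 - 27)/8 = 30 and the supply price is (84 + 27)/5 = 22.2.
Deadweight loss = ½ · (30 - 22.2) · (51 - 27) = ½ · 7.8 · 24 = 93.6.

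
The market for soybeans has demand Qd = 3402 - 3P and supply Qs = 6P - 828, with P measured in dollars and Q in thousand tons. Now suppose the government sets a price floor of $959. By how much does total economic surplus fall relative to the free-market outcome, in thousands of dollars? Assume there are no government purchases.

538022.25

In a free market, 3402 - 3P = 6P - 828 gives the equilibrium P* = 470, Q* = 1992.
Because the floor (959) lies above the market-clearing price, it is binding.
At P = 959: Qd = 3402 - 3·959 = 525 and Qs = 6·959 - 828 = 4926.
Quantity traded falls to 525. At Q = 525 the demand price is (3402 - 525)/3 = 959 and the supply price is (828 + 525)/6 = 225.5.
Deadweight loss = ½ · (959 - 225.5) · (1992 - 525) = ½ · 733.5 · 1467 = 538022.25.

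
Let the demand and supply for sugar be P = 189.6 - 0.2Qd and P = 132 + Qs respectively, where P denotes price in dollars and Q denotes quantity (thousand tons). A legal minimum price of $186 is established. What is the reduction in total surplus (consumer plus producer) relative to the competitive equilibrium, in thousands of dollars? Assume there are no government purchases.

Rearranging demand gives Qd = 948 - 5P; rearranging supply gives Qs = P - 132. In a free market, 948 - 5P = P - 132 gives the equilibrium P* = 180, Q* = 48.
Since 186 > 180, the floor is binding.
At P = 186: Qd = 948 - 5·186 = 18 and Qs = 186 - 132 = 54.
Quantity traded falls to 18. At Q = 18 the demand price is (948 - 18)/5 = 186 and the supply price is 132 + 18 = 150.
Deadweight loss = ½ · (186 - 150) · (48 - 18) = ½ · 36 · 30 = 540.

540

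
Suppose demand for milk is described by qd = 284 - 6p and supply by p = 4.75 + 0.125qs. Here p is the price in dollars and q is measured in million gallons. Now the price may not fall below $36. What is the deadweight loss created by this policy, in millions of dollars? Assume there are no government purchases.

887.25

Rearranging supply gives qs = 8p - 38. Equilibrium: 284 - 6p = 8p - 38, so 322 = 14p and p* = 23, q* = 146.
Because the floor (36) lies above the market-clearing price, it is binding.
At p = 36: qd = 284 - 6·36 = 68 and qs = 8·36 - 38 = 250.
Quantity traded falls to 68. At q = 68 the demand price is (284 - 68)/6 = 36 and the supply price is (38 + 68)/8 = 13.25.
Deadweight loss = ½ · (36 - 13.25) · (146 - 68) = ½ · 22.75 · 78 = 887.25.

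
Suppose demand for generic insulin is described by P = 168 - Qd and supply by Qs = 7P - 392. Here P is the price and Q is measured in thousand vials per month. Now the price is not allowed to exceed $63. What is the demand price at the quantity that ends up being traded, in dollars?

119

Rearranging demand gives Qd = 168 - P. Equilibrium: 168 - P = 7P - 392, so 560 = 8P and P* = 70, Q* = 98.
Since 63 < 70, the ceiling is binding.
At P = 63: Qd = 168 - 63 = 105 and Qs = 7·63 - 392 = 49.
Only 49 units reach the market. On the demand curve, the marginal buyer's willingness to pay at Q = 49 is (168 - 49) = 119.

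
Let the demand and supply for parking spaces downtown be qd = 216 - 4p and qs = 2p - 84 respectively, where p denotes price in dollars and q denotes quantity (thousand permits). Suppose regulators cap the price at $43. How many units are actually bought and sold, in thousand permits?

2

Equilibrium: 216 - 4p = 2p - 84, so 300 = 6p and p* = 50, q* = 16.
Since 43 < 50, the ceiling is binding.
At p = 43: qd = 216 - 4·43 = 44 and qs = 2·43 - 84 = 2.
The quantity actually transacted is the short side, supply: 2.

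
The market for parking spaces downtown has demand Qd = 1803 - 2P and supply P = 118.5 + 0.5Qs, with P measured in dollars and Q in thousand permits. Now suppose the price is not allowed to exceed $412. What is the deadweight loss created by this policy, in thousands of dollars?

19208

Rearranging supply gives Qs = 2P - 237. Equilibrium: 1803 - 2P = 2P - 237, so 2040 = 4P and P* = 510, Q* = 783.
Since 412 < 510, the ceiling is binding.
At P = 412: Qd = 1803 - 2·412 = 979 and Qs = 2·412 - 237 = 587.
Quantity traded falls to 587. At Q = 587 the demand price is (1803 - 587)/2 = 608 and the supply price is (237 + 587)/2 = 412.
Deadweight loss = ½ · (608 - 412) · (783 - 587) = ½ · 196 · 196 = 19208.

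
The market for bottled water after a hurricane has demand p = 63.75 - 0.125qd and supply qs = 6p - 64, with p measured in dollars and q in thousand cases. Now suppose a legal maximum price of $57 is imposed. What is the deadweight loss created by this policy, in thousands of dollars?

0

Rearranging demand gives qd = 510 - 8p. Without the control the market clears where 510 - 8p = 6p - 64, i.e. p* = 41 and q* = 182.
The ceiling of 57 is above the equilibrium price 41, so it is not binding; the market clears at p* = 41, q* = 182.
Since the control does not bind, no trades are prevented and deadweight loss is zero.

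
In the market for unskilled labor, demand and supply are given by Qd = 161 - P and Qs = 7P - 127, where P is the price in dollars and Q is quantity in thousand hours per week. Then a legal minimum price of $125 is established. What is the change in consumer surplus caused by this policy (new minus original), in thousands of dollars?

-7164.5

In a free market, 161 - P = 7P - 127 gives the equilibrium P* = 36, Q* = 125.
Since 125 > 36, the floor is binding.
At P = 125: Qd = 161 - 125 = 36 and Qs = 7·125 - 127 = 748.
Consumer surplus without the control is ½ · (161 - 36) · 125 = 7812.5.
With the floor, consumers buy 36 units at 125, so CS = ½ · (161 - 125) · 36 = 648.
Change in consumer surplus = 648 - 7812.5 = -7164.5.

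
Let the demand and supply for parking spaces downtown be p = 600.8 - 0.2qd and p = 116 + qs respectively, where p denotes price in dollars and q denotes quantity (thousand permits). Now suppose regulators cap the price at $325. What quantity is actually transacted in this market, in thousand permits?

209

Rearranging demand gives qd = 3004 - 5p; rearranging supply gives qs = p - 116. In a free market, 3004 - 5p = p - 116 gives the equilibrium p* = 520, q* = 404.
The ceiling of 325 is below the equilibrium price 520, so it binds.
At p = 325: qd = 3004 - 5·325 = 1379 and qs = 325 - 116 = 209.
The quantity actually transacted is the short side, supply: 209.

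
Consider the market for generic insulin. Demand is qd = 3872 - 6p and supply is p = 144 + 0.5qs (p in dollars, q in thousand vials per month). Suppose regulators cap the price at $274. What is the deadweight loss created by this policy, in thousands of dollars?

80688

Rearranging supply gives qs = 2p - 288. Without the control the market clears where 3872 - 6p = 2p - 288, i.e. p* = 520 and q* = 752.
The ceiling of 274 is below the equilibrium price 520, so it binds.
At p = 274: qd = 3872 - 6·274 = 2228 and qs = 2·274 - 288 = 260.
Quantity traded falls to 260. At q = 260 the demand price is (3872 - 260)/6 = 602 and the supply price is (288 + 260)/2 = 274.
Deadweight loss = ½ · (602 - 274) · (752 - 260) = ½ · 328 · 492 = 80688.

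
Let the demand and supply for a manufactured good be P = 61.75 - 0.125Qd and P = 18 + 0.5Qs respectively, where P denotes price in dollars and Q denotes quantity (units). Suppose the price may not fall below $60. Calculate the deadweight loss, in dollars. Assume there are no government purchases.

980

Rearranging demand gives Qd = 494 - 8P; rearranging supply gives Qs = 2P - 36. Setting quantity demanded equal to quantity supplied, 494 - 8P = 2P - 36, gives P* = 53 and Q* = 70.
Since 60 > 53, the floor is binding.
At P = 60: Qd = 494 - 8·60 = 14 and Qs = 2·60 - 36 = 84.
Quantity traded falls to 14. At Q = 14 the demand price is (494 - 14)/8 = 60 and the supply price is (36 + 14)/2 = 25.
Deadweight loss = ½ · (60 - 25) · (70 - 14) = ½ · 35 · 56 = 980.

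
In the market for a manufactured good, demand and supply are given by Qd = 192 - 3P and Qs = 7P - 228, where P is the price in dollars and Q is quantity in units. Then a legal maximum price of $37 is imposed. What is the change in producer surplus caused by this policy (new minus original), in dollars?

-242.5

In a free market, 192 - 3P = 7P - 228 gives the equilibrium P* = 42, Q* = 66.
Because the ceiling (37) lies below the market-clearing price, it is binding.
At P = 37: Qd = 192 - 3·37 = 81 and Qs = 7·37 - 228 = 31.
Producer surplus without the control is ½ · (42 - 228/7) · 66 = 2178/7.
With the ceiling, producers sell 31 units at 37, so PS = ½ · (37 - 228/7) · 31 = 961/14.
Change in producer surplus = 961/14 - 2178/7 = -242.5.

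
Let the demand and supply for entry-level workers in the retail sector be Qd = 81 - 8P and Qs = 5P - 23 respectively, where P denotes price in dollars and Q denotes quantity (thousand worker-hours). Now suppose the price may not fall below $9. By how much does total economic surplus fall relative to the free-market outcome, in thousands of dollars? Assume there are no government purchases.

Setting quantity demanded equal to quantity supplied, 81 - 8P = 5P - 23, gives P* = 8 and Q* = 17.
The floor of 9 is above the equilibrium price 8, so it binds.
At P = 9: Qd = 81 - 8·9 = 9 and Qs = 5·9 - 23 = 22.
Quantity traded falls to 9. At Q = 9 the demand price is (81 - 9)/8 = 9 and the supply price is (23 + 9)/5 = 6.4.
Deadweight loss = ½ · (9 - 6.4) · (17 - 9) = ½ · 2.6 · 8 = 10.4.

10.4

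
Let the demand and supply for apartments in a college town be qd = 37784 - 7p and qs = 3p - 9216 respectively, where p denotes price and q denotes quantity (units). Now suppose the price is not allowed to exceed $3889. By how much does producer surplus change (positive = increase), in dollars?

Setting quantity demanded equal to quantity supplied, 37784 - 7p = 3p - 9216, gives p* = 4700 and q* = 4884.
The ceiling of 3889 is below the equilibrium price 4700, so it binds.
At p = 3889: qd = 37784 - 7·3889 = 10561 and qs = 3·3889 - 9216 = 2451.
Producer surplus without the control is ½ · (4700 - 3072) · 4884 = 3975576.
With the ceiling, producers sell 2451 units at 3889, so PS = ½ · (3889 - 3072) · 2451 = 1001233.5.
Change in producer surplus = 1001233.5 - 3975576 = -2974342.5.

-2974342.5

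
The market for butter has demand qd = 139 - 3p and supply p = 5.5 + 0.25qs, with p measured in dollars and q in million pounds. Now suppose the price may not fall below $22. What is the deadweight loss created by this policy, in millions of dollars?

Rearranging supply gives qs = 4p - 22. Equilibrium: 139 - 3p = 4p - 22, so 161 = 7p and p* = 23, q* = 70.
Since 22 is below p* = 23, the floor does not bind and the free-market outcome prevails.
Since the control does not bind, no trades are prevented and deadweight loss is zero.

0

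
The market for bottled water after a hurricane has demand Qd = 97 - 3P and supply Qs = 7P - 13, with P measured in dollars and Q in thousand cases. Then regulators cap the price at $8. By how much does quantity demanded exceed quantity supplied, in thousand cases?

30

Equilibrium: 97 - 3P = 7P - 13, so 110 = 10P and P* = 11, Q* = 64.
Because the ceiling (8) lies below the market-clearing price, it is binding.
At P = 8: Qd = 97 - 3·8 = 73 and Qs = 7·8 - 13 = 43.
Shortage = Qd - Qs = 73 - 43 = 30.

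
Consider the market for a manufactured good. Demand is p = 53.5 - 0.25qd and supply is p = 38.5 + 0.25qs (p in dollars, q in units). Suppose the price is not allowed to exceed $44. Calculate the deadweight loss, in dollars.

Rearranging demand gives qd = 214 - 4p; rearranging supply gives qs = 4p - 154. Setting quantity demanded equal to quantity supplied, 214 - 4p = 4p - 154, gives p* = 46 and q* = 30.
Because the ceiling (44) lies below the market-clearing price, it is binding.
At p = 44: qd = 214 - 4·44 = 38 and qs = 4·44 - 154 = 22.
Quantity traded falls to 22. At q = 22 the demand price is (214 - 22)/4 = 48 and the supply price is (154 + 22)/4 = 44.
Deadweight loss = ½ · (48 - 44) · (30 - 22) = ½ · 4 · 8 = 16.

16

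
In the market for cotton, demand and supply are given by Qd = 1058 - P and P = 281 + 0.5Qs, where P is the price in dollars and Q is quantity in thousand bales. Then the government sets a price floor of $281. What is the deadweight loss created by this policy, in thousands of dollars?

0

Rearranging supply gives Qs = 2P - 562. Equilibrium: 1058 - P = 2P - 562, so 1620 = 3P and P* = 540, Q* = 518.
Since 281 is below P* = 540, the floor does not bind and the free-market outcome prevails.
Since the control does not bind, no trades are prevented and deadweight loss is zero.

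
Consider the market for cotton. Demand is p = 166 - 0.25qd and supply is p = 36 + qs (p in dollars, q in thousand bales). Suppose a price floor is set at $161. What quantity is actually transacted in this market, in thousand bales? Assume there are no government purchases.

20

Rearranging demand gives qd = 664 - 4p; rearranging supply gives qs = p - 36. Without the control the market clears where 664 - 4p = p - 36, i.e. p* = 140 and q* = 104.
Since 161 > 140, the floor is binding.
At p = 161: qd = 664 - 4·161 = 20 and qs = 161 - 36 = 125.
The quantity actually transacted is the short side, demand: 20.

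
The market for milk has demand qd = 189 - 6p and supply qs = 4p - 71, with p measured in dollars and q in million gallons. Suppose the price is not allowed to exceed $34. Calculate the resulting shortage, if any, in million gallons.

0

Without the control the market clears where 189 - 6p = 4p - 71, i.e. p* = 26 and q* = 33.
The ceiling of 34 is above the equilibrium price 26, so it is not binding; the market clears at p* = 26, q* = 33.
Since the control does not bind, there is no shortage.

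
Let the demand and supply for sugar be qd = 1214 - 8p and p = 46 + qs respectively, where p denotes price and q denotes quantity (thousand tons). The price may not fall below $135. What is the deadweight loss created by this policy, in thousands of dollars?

0

Rearranging supply gives qs = p - 46. Setting quantity demanded equal to quantity supplied, 1214 - 8p = p - 46, gives p* = 140 and q* = 94.
The floor of 135 is below the equilibrium price 140, so it is not binding; the market clears at p* = 140, q* = 94.
Since the control does not bind, no trades are prevented and deadweight loss is zero.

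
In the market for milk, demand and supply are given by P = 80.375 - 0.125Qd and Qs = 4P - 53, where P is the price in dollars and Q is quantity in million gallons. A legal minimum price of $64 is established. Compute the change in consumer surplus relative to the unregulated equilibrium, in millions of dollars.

Rearranging demand gives Qd = 643 - 8P. Equilibrium: 643 - 8P = 4P - 53, so 696 = 12P and P* = 58, Q* = 179.
Because the floor (64) lies above the market-clearing price, it is binding.
At P = 64: Qd = 643 - 8·64 = 131 and Qs = 4·64 - 53 = 203.
Consumer surplus without the control is ½ · (80.375 - 58) · 179 = 2002.5625.
With the floor, consumers buy 131 units at 64, so CS = ½ · (80.375 - 64) · 131 = 1072.5625.
Change in consumer surplus = 1072.5625 - 2002.5625 = -930.

-930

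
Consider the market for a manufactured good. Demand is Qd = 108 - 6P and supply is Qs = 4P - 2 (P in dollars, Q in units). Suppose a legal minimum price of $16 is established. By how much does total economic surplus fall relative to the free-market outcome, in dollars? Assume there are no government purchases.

187.5

Setting quantity demanded equal to quantity supplied, 108 - 6P = 4P - 2, gives P* = 11 and Q* = 42.
The floor of 16 is above the equilibrium price 11, so it binds.
At P = 16: Qd = 108 - 6·16 = 12 and Qs = 4·16 - 2 = 62.
Quantity traded falls to 12. At Q = 12 the demand price is (108 - 12)/6 = 16 and the supply price is (2 + 12)/4 = 3.5.
Deadweight loss = ½ · (16 - 3.5) · (42 - 12) = ½ · 12.5 · 30 = 187.5.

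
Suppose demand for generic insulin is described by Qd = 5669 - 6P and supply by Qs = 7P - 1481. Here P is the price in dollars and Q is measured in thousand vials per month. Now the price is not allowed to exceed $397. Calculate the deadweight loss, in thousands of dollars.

Setting quantity demanded equal to quantity supplied, 5669 - 6P = 7P - 1481, gives P* = 550 and Q* = 2369.
Since 397 < 550, the ceiling is binding.
At P = 397: Qd = 5669 - 6·397 = 3287 and Qs = 7·397 - 1481 = 1298.
Quantity traded falls to 1298. At Q = 1298 the demand price is (5669 - 1298)/6 = 728.5 and the supply price is (1481 + 1298)/7 = 397.
Deadweight loss = ½ · (728.5 - 397) · (2369 - 1298) = ½ · 331.5 · 1071 = 177518.25.

177518.25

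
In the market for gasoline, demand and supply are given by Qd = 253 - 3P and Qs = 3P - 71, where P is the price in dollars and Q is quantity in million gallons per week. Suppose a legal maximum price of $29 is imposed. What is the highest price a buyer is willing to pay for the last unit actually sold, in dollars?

In a free market, 253 - 3P = 3P - 71 gives the equilibrium P* = 54, Q* = 91.
Because the ceiling (29) lies below the market-clearing price, it is binding.
At P = 29: Qd = 253 - 3·29 = 166 and Qs = 3·29 - 71 = 16.
Only 16 units reach the market. On the demand curve, the marginal buyer's willingness to pay at Q = 16 is (253 - 16)/3 = 79.

79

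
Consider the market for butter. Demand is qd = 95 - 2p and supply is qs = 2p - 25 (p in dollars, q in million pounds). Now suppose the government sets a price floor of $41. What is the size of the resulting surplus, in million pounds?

44

In a free market, 95 - 2p = 2p - 25 gives the equilibrium p* = 30, q* = 35.
Because the floor (41) lies above the market-clearing price, it is binding.
At p = 41: qd = 95 - 2·41 = 13 and qs = 2·41 - 25 = 57.
Surplus = qs - qd = 57 - 13 = 44.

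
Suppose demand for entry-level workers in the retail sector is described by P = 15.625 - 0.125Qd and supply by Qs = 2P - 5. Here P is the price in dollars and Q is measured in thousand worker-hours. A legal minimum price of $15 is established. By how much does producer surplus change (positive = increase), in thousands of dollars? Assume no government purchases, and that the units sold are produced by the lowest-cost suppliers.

-54

Rearranging demand gives Qd = 125 - 8P. Equilibrium: 125 - 8P = 2P - 5, so 130 = 10P and P* = 13, Q* = 21.
Because the floor (15) lies above the market-clearing price, it is binding.
At P = 15: Qd = 125 - 8·15 = 5 and Qs = 2·15 - 5 = 25.
Producer surplus without the control is ½ · (13 - 2.5) · 21 = 110.25.
With the floor, 5 units are sold at 15. The supply price at Q = 5 is 5, so PS = ½ · [(15 - 2.5) + (15 - 5)] · 5 = 56.25.
Change in producer surplus = 56.25 - 110.25 = -54.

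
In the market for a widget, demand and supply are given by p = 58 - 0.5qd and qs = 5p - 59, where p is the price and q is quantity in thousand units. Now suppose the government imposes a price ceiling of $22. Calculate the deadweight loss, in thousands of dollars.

Rearranging demand gives qd = 116 - 2p. In a free market, 116 - 2p = 5p - 59 gives the equilibrium p* = 25, q* = 66.
Since 22 < 25, the ceiling is binding.
At p = 22: qd = 116 - 2·22 = 72 and qs = 5·22 - 59 = 51.
Quantity traded falls to 51. At q = 51 the demand price is (116 - 51)/2 = 32.5 and the supply price is (59 + 51)/5 = 22.
Deadweight loss = ½ · (32.5 - 22) · (66 - 51) = ½ · 10.5 · 15 = 78.75.

78.75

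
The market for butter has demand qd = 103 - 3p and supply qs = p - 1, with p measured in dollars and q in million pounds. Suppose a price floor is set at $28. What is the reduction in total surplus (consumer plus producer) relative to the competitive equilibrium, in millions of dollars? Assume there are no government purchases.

24

Without the control the market clears where 103 - 3p = p - 1, i.e. p* = 26 and q* = 25.
Since 28 > 26, the floor is binding.
At p = 28: qd = 103 - 3·28 = 19 and qs = 28 - 1 = 27.
Quantity traded falls to 19. At q = 19 the demand price is (103 - 19)/3 = 28 and the supply price is 1 + 19 = 20.
Deadweight loss = ½ · (28 - 20) · (25 - 19) = ½ · 8 · 6 = 24.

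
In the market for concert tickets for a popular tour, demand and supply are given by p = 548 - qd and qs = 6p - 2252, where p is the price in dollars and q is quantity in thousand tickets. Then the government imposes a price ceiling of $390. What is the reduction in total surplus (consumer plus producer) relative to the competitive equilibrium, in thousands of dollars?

2100

Rearranging demand gives qd = 548 - p. Setting quantity demanded equal to quantity supplied, 548 - p = 6p - 2252, gives p* = 400 and q* = 148.
The ceiling of 390 is below the equilibrium price 400, so it binds.
At p = 390: qd = 548 - 390 = 158 and qs = 6·390 - 2252 = 88.
Quantity traded falls to 88. At q = 88 the demand price is 548 - 88 = 460 and the supply price is (2252 + 88)/6 = 390.
Deadweight loss = ½ · (460 - 390) · (148 - 88) = ½ · 70 · 60 = 2100.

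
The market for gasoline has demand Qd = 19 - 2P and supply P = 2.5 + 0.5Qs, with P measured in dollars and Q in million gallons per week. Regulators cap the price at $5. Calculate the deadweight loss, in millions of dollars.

Rearranging supply gives Qs = 2P - 5. Setting quantity demanded equal to quantity supplied, 19 - 2P = 2P - 5, gives P* = 6 and Q* = 7.
Because the ceiling (5) lies below the market-clearing price, it is binding.
At P = 5: Qd = 19 - 2·5 = 9 and Qs = 2·5 - 5 = 5.
Quantity traded falls to 5. At Q = 5 the demand price is (19 - 5)/2 = 7 and the supply price is (5 + 5)/2 = 5.
Deadweight loss = ½ · (7 - 5) · (7 - 5) = ½ · 2 · 2 = 2.

2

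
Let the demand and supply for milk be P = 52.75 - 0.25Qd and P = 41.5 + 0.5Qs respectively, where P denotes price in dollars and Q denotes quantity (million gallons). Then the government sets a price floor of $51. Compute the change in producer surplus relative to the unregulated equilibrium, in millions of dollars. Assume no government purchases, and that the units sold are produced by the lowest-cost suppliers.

Rearranging demand gives Qd = 211 - 4P; rearranging supply gives Qs = 2P - 83. Setting quantity demanded equal to quantity supplied, 211 - 4P = 2P - 83, gives P* = 49 and Q* = 15.
Because the floor (51) lies above the market-clearing price, it is binding.
At P = 51: Qd = 211 - 4·51 = 7 and Qs = 2·51 - 83 = 19.
Producer surplus without the control is ½ · (49 - 41.5) · 15 = 56.25.
With the floor, 7 units are sold at 51. The supply price at Q = 7 is 45, so PS = ½ · [(51 - 41.5) + (51 - 45)] · 7 = 54.25.
Change in producer surplus = 54.25 - 56.25 = -2.

-2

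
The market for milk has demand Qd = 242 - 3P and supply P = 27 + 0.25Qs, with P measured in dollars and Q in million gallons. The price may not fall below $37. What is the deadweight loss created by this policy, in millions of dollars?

0

Rearranging supply gives Qs = 4P - 108. In a free market, 242 - 3P = 4P - 108 gives the equilibrium P* = 50, Q* = 92.
The floor of 37 is below the equilibrium price 50, so it is not binding; the market clears at P* = 50, Q* = 92.
Since the control does not bind, no trades are prevented and deadweight loss is zero.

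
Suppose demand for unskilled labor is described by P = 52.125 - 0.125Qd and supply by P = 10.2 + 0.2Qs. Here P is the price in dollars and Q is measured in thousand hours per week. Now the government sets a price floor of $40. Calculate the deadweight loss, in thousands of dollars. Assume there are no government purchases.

166.4

Rearranging demand gives Qd = 417 - 8P; rearranging supply gives Qs = 5P - 51. In a free market, 417 - 8P = 5P - 51 gives the equilibrium P* = 36, Q* = 129.
Because the floor (40) lies above the market-clearing price, it is binding.
At P = 40: Qd = 417 - 8·40 = 97 and Qs = 5·40 - 51 = 149.
Quantity traded falls to 97. At Q = 97 the demand price is (417 - 97)/8 = 40 and the supply price is (51 + 97)/5 = 29.6.
Deadweight loss = ½ · (40 - 29.6) · (129 - 97) = ½ · 10.4 · 32 = 166.4.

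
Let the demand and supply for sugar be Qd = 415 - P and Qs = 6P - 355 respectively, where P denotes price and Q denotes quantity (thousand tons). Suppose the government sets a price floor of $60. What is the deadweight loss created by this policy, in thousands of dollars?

Equilibrium: 415 - P = 6P - 355, so 770 = 7P and P* = 110, Q* = 305.
The floor of 60 is below the equilibrium price 110, so it is not binding; the market clears at P* = 110, Q* = 305.
Since the control does not bind, no trades are prevented and deadweight loss is zero.

0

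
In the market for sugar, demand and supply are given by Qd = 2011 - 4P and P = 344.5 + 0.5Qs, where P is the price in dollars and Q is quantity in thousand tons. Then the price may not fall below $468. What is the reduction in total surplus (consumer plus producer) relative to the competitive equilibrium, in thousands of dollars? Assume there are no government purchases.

1944

Rearranging supply gives Qs = 2P - 689. Equilibrium: 2011 - 4P = 2P - 689, so 2700 = 6P and P* = 450, Q* = 211.
Since 468 > 450, the floor is binding.
At P = 468: Qd = 2011 - 4·468 = 139 and Qs = 2·468 - 689 = 247.
Quantity traded falls to 139. At Q = 139 the demand price is (2011 - 139)/4 = 468 and the supply price is (689 + 139)/2 = 414.
Deadweight loss = ½ · (468 - 414) · (211 - 139) = ½ · 54 · 72 = 1944.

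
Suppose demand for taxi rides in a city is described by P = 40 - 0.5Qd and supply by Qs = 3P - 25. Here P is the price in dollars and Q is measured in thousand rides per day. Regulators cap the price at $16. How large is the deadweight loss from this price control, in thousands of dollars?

Rearranging demand gives Qd = 80 - 2P. Setting quantity demanded equal to quantity supplied, 80 - 2P = 3P - 25, gives P* = 21 and Q* = 38.
Because the ceiling (16) lies below the market-clearing price, it is binding.
At P = 16: Qd = 80 - 2·16 = 48 and Qs = 3·16 - 25 = 23.
Quantity traded falls to 23. At Q = 23 the demand price is (80 - 23)/2 = 28.5 and the supply price is (25 + 23)/3 = 16.
Deadweight loss = ½ · (28.5 - 16) · (38 - 23) = ½ · 12.5 · 15 = 93.75.

93.75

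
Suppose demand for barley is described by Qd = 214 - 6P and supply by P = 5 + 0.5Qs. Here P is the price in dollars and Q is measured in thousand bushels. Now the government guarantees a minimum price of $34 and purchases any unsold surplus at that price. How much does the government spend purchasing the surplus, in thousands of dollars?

1632

Rearranging supply gives Qs = 2P - 10. In a free market, 214 - 6P = 2P - 10 gives the equilibrium P* = 28, Q* = 46.
Because the floor (34) lies above the market-clearing price, it is binding.
At P = 34: Qd = 214 - 6·34 = 10 and Qs = 2·34 - 10 = 58.
Surplus = Qs - Qd = 48.
Government expenditure = surplus × support price = 48 × 34 = 1632.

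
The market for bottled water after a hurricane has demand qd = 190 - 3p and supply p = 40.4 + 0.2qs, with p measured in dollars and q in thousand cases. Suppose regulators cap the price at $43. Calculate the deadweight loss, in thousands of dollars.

Rearranging supply gives qs = 5p - 202. Setting quantity demanded equal to quantity supplied, 190 - 3p = 5p - 202, gives p* = 49 and q* = 43.
Because the ceiling (43) lies below the market-clearing price, it is binding.
At p = 43: qd = 190 - 3·43 = 61 and qs = 5·43 - 202 = 13.
Quantity traded falls to 13. At q = 13 the demand price is (190 - 13)/3 = 59 and the supply price is (202 + 13)/5 = 43.
Deadweight loss = ½ · (59 - 43) · (43 - 13) = ½ · 16 · 30 = 240.

240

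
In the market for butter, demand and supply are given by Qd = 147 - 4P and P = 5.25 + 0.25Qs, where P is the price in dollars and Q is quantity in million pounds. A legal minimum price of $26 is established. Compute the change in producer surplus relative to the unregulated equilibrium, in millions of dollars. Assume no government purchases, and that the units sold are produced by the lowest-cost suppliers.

165

Rearranging supply gives Qs = 4P - 21. Without the control the market clears where 147 - 4P = 4P - 21, i.e. P* = 21 and Q* = 63.
Because the floor (26) lies above the market-clearing price, it is binding.
At P = 26: Qd = 147 - 4·26 = 43 and Qs = 4·26 - 21 = 83.
Producer surplus without the control is ½ · (21 - 5.25) · 63 = 496.125.
With the floor, 43 units are sold at 26. The supply price at Q = 43 is 16, so PS = ½ · [(26 - 5.25) + (26 - 16)] · 43 = 661.125.
Change in producer surplus = 661.125 - 496.125 = 165.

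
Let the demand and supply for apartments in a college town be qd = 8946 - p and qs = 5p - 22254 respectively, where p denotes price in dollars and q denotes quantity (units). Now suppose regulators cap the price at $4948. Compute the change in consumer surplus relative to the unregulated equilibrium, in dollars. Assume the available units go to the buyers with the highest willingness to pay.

Setting quantity demanded equal to quantity supplied, 8946 - p = 5p - 22254, gives p* = 5200 and q* = 3746.
Since 4948 < 5200, the ceiling is binding.
At p = 4948: qd = 8946 - 4948 = 3998 and qs = 5·4948 - 22254 = 2486.
Consumer surplus without the control is ½ · (8946 - 5200) · 3746 = 7016258.
With the ceiling, 2486 units are sold at 4948 (assume they go to the highest-value buyers). The demand price at q = 2486 is 6460, so CS = ½ · [(8946 - 4948) + (6460 - 4948)] · 2486 = 6848930.
Change in consumer surplus = 6848930 - 7016258 = -167328.

-167328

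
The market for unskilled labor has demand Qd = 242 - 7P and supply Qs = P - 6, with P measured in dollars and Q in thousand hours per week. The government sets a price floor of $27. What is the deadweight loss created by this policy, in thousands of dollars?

0

Without the control the market clears where 242 - 7P = P - 6, i.e. P* = 31 and Q* = 25.
The floor of 27 is below the equilibrium price 31, so it is not binding; the market clears at P* = 31, Q* = 25.
Since the control does not bind, no trades are prevented and deadweight loss is zero.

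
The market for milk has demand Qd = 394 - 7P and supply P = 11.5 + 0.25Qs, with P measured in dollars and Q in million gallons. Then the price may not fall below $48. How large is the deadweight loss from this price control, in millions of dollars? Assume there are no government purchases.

616

Rearranging supply gives Qs = 4P - 46. In a free market, 394 - 7P = 4P - 46 gives the equilibrium P* = 40, Q* = 114.
The floor of 48 is above the equilibrium price 40, so it binds.
At P = 48: Qd = 394 - 7·48 = 58 and Qs = 4·48 - 46 = 146.
Quantity traded falls to 58. At Q = 58 the demand price is (394 - 58)/7 = 48 and the supply price is (46 + 58)/4 = 26.
Deadweight loss = ½ · (48 - 26) · (114 - 58) = ½ · 22 · 56 = 616.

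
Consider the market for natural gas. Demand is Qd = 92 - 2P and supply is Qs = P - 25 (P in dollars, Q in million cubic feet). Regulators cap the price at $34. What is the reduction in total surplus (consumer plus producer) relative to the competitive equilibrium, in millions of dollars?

In a free market, 92 - 2P = P - 25 gives the equilibrium P* = 39, Q* = 14.
The ceiling of 34 is below the equilibrium price 39, so it binds.
At P = 34: Qd = 92 - 2·34 = 24 and Qs = 34 - 25 = 9.
Quantity traded falls to 9. At Q = 9 the demand price is (92 - 9)/2 = 41.5 and the supply price is 25 + 9 = 34.
Deadweight loss = ½ · (41.5 - 34) · (14 - 9) = ½ · 7.5 · 5 = 18.75.

18.75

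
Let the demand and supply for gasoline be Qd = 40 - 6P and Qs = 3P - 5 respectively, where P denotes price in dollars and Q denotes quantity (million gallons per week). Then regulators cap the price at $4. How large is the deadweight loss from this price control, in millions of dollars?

2.25

Without the control the market clears where 40 - 6P = 3P - 5, i.e. P* = 5 and Q* = 10.
The ceiling of 4 is below the equilibrium price 5, so it binds.
At P = 4: Qd = 40 - 6·4 = 16 and Qs = 3·4 - 5 = 7.
Quantity traded falls to 7. At Q = 7 the demand price is (40 - 7)/6 = 5.5 and the supply price is (5 + 7)/3 = 4.
Deadweight loss = ½ · (5.5 - 4) · (10 - 7) = ½ · 1.5 · 3 = 2.25.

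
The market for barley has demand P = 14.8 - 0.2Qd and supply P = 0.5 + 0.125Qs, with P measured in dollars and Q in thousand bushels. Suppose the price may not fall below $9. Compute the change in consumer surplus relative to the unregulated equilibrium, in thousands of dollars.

Rearranging demand gives Qd = 74 - 5P; rearranging supply gives Qs = 8P - 4. Equilibrium: 74 - 5P = 8P - 4, so 78 = 13P and P* = 6, Q* = 44.
The floor of 9 is above the equilibrium price 6, so it binds.
At P = 9: Qd = 74 - 5·9 = 29 and Qs = 8·9 - 4 = 68.
Consumer surplus without the control is ½ · (14.8 - 6) · 44 = 193.6.
With the floor, consumers buy 29 units at 9, so CS = ½ · (14.8 - 9) · 29 = 84.1.
Change in consumer surplus = 84.1 - 193.6 = -109.5.

-109.5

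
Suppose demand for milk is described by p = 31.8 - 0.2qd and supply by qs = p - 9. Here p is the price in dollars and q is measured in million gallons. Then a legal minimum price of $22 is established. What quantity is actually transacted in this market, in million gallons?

Rearranging demand gives qd = 159 - 5p. Equilibrium: 159 - 5p = p - 9, so 168 = 6p and p* = 28, q* = 19.
The floor of 22 is below the equilibrium price 28, so it is not binding; the market clears at p* = 28, q* = 19.

19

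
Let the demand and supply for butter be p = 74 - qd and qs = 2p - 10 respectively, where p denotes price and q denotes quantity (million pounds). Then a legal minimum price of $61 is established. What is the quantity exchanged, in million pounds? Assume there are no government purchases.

13

Rearranging demand gives qd = 74 - p. In a free market, 74 - p = 2p - 10 gives the equilibrium p* = 28, q* = 46.
The floor of 61 is above the equilibrium price 28, so it binds.
At p = 61: qd = 74 - 61 = 13 and qs = 2·61 - 10 = 112.
The quantity actually transacted is the short side, demand: 13.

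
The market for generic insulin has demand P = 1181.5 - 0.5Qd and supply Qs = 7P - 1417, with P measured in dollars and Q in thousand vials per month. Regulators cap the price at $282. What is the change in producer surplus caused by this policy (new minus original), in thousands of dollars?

-143520

Rearranging demand gives Qd = 2363 - 2P. In a free market, 2363 - 2P = 7P - 1417 gives the equilibrium P* = 420, Q* = 1523.
Since 282 < 420, the ceiling is binding.
At P = 282: Qd = 2363 - 2·282 = 1799 and Qs = 7·282 - 1417 = 557.
Producer surplus without the control is ½ · (420 - 1417/7) · 1523 = 2319529/14.
With the ceiling, producers sell 557 units at 282, so PS = ½ · (282 - 1417/7) · 557 = 310249/14.
Change in producer surplus = 310249/14 - 2319529/14 = -143520.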